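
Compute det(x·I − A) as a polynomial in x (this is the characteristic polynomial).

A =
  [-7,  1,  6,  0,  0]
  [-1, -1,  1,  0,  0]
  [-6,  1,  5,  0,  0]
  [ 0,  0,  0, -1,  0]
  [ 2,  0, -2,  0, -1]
x^5 + 5*x^4 + 10*x^3 + 10*x^2 + 5*x + 1

Expanding det(x·I − A) (e.g. by cofactor expansion or by noting that A is similar to its Jordan form J, which has the same characteristic polynomial as A) gives
  χ_A(x) = x^5 + 5*x^4 + 10*x^3 + 10*x^2 + 5*x + 1
which factors as (x + 1)^5. The eigenvalues (with algebraic multiplicities) are λ = -1 with multiplicity 5.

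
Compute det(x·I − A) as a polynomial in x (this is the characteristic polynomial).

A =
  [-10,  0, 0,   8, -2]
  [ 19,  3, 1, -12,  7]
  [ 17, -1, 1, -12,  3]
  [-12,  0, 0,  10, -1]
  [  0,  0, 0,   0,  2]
x^5 - 6*x^4 + 8*x^3 + 16*x^2 - 48*x + 32

Expanding det(x·I − A) (e.g. by cofactor expansion or by noting that A is similar to its Jordan form J, which has the same characteristic polynomial as A) gives
  χ_A(x) = x^5 - 6*x^4 + 8*x^3 + 16*x^2 - 48*x + 32
which factors as (x - 2)^4*(x + 2). The eigenvalues (with algebraic multiplicities) are λ = -2 with multiplicity 1, λ = 2 with multiplicity 4.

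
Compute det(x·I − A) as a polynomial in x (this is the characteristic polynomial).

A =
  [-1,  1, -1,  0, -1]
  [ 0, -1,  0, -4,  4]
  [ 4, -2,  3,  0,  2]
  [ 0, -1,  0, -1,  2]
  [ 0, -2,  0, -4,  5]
x^5 - 5*x^4 + 10*x^3 - 10*x^2 + 5*x - 1

Expanding det(x·I − A) (e.g. by cofactor expansion or by noting that A is similar to its Jordan form J, which has the same characteristic polynomial as A) gives
  χ_A(x) = x^5 - 5*x^4 + 10*x^3 - 10*x^2 + 5*x - 1
which factors as (x - 1)^5. The eigenvalues (with algebraic multiplicities) are λ = 1 with multiplicity 5.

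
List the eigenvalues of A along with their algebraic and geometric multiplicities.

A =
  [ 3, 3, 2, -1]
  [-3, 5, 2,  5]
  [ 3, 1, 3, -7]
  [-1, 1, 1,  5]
λ = 4: alg = 4, geom = 2

Step 1 — factor the characteristic polynomial to read off the algebraic multiplicities:
  χ_A(x) = (x - 4)^4

Step 2 — compute geometric multiplicities via the rank-nullity identity g(λ) = n − rank(A − λI):
  rank(A − (4)·I) = 2, so dim ker(A − (4)·I) = n − 2 = 2

Summary:
  λ = 4: algebraic multiplicity = 4, geometric multiplicity = 2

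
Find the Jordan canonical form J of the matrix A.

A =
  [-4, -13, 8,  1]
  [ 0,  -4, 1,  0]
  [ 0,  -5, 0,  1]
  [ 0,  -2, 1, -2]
J_1(-4) ⊕ J_3(-2)

The characteristic polynomial is
  det(x·I − A) = x^4 + 10*x^3 + 36*x^2 + 56*x + 32 = (x + 2)^3*(x + 4)

Eigenvalues and multiplicities (the geometric multiplicity of λ is n − rank(A − λI), which equals the number of Jordan blocks for λ):
  λ = -4: algebraic multiplicity = 1, geometric multiplicity = 1
  λ = -2: algebraic multiplicity = 3, geometric multiplicity = 1

Determining the block sizes for each eigenvalue:
  λ = -4: one block (gm = 1), so the single block has size am = 1 → block sizes [1]
  λ = -2: one block (gm = 1), so the single block has size am = 3 → block sizes [3]

Assembling the blocks gives a Jordan form
J =
  [-4,  0,  0,  0]
  [ 0, -2,  1,  0]
  [ 0,  0, -2,  1]
  [ 0,  0,  0, -2]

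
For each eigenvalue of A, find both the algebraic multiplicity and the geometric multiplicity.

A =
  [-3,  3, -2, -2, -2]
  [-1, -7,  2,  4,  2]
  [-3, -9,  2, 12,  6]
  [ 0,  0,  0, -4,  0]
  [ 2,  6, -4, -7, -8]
λ = -4: alg = 5, geom = 3

Step 1 — factor the characteristic polynomial to read off the algebraic multiplicities:
  χ_A(x) = (x + 4)^5

Step 2 — compute geometric multiplicities via the rank-nullity identity g(λ) = n − rank(A − λI):
  rank(A − (-4)·I) = 2, so dim ker(A − (-4)·I) = n − 2 = 3

Summary:
  λ = -4: algebraic multiplicity = 5, geometric multiplicity = 3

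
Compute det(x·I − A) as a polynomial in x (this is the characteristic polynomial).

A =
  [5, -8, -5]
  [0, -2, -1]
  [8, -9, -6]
x^3 + 3*x^2 + 3*x + 1

Expanding det(x·I − A) (e.g. by cofactor expansion or by noting that A is similar to its Jordan form J, which has the same characteristic polynomial as A) gives
  χ_A(x) = x^3 + 3*x^2 + 3*x + 1
which factors as (x + 1)^3. The eigenvalues (with algebraic multiplicities) are λ = -1 with multiplicity 3.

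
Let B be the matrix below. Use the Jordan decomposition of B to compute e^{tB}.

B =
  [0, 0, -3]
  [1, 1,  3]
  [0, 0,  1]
e^{tB} =
  [1, 0, 3 - 3*exp(t)]
  [exp(t) - 1, exp(t), 3*exp(t) - 3]
  [0, 0, exp(t)]

Strategy: write B = P · J · P⁻¹ where J is a Jordan canonical form, so e^{tB} = P · e^{tJ} · P⁻¹, and e^{tJ} can be computed block-by-block.

B has Jordan form
J =
  [0, 0, 0]
  [0, 1, 0]
  [0, 0, 1]
(up to reordering of blocks).

Per-block formulas:
  For a 1×1 block at λ = 0: exp(t · [0]) = [e^(0t)].
  For a 1×1 block at λ = 1: exp(t · [1]) = [e^(1t)].

After assembling e^{tJ} and conjugating by P, we get:

e^{tB} =
  [1, 0, 3 - 3*exp(t)]
  [exp(t) - 1, exp(t), 3*exp(t) - 3]
  [0, 0, exp(t)]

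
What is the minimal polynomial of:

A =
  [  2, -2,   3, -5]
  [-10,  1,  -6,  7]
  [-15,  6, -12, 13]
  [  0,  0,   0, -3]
x^2 + 6*x + 9

The characteristic polynomial is χ_A(x) = (x + 3)^4, so the eigenvalues are known. The minimal polynomial is
  m_A(x) = Π_λ (x − λ)^{k_λ}
where k_λ is the size of the *largest* Jordan block for λ (equivalently, the smallest k with (A − λI)^k v = 0 for every generalised eigenvector v of λ).

  λ = -3: largest Jordan block has size 2, contributing (x + 3)^2

So m_A(x) = (x + 3)^2 = x^2 + 6*x + 9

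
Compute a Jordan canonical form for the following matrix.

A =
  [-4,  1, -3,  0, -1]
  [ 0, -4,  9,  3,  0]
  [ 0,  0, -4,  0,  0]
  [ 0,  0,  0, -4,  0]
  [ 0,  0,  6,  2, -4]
J_3(-4) ⊕ J_1(-4) ⊕ J_1(-4)

The characteristic polynomial is
  det(x·I − A) = x^5 + 20*x^4 + 160*x^3 + 640*x^2 + 1280*x + 1024 = (x + 4)^5

Eigenvalues and multiplicities (the geometric multiplicity of λ is n − rank(A − λI), which equals the number of Jordan blocks for λ):
  λ = -4: algebraic multiplicity = 5, geometric multiplicity = 3

Determining the block sizes for each eigenvalue:
  λ = -4: with am = 5 and gm = 3, the partition is not yet determined (e.g. several partitions of 5 into 3 parts exist). Let N = A − (-4)·I. Computing rank(N^1) = 2, rank(N^2) = 1, rank(N^3) = 0; the number of blocks of size ≥ j is rank(N^{j−1}) − rank(N^j), giving [3, 1, 1]. So we have 1 block(s) of size 3, 2 block(s) of size 1 → block sizes [3, 1, 1]

Assembling the blocks gives a Jordan form
J =
  [-4,  1,  0,  0,  0]
  [ 0, -4,  1,  0,  0]
  [ 0,  0, -4,  0,  0]
  [ 0,  0,  0, -4,  0]
  [ 0,  0,  0,  0, -4]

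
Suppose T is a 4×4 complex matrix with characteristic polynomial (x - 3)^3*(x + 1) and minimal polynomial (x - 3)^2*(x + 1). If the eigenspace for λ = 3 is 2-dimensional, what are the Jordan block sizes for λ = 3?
Block sizes for λ = 3: [2, 1]

Step 1 — from the characteristic polynomial, algebraic multiplicity of λ = 3 is 3. From dim ker(T − (3)·I) = 2, there are exactly 2 Jordan blocks for λ = 3.
Step 2 — from the minimal polynomial, the factor (x − 3)^2 tells us the largest block for λ = 3 has size 2.
Step 3 — with total size 3, 2 blocks, and largest block 2, the block sizes (in nonincreasing order) are [2, 1].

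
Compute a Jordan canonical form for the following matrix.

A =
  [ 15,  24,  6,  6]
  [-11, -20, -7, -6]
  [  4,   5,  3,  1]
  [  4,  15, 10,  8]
J_1(-3) ⊕ J_3(3)

The characteristic polynomial is
  det(x·I − A) = x^4 - 6*x^3 + 54*x - 81 = (x - 3)^3*(x + 3)

Eigenvalues and multiplicities (the geometric multiplicity of λ is n − rank(A − λI), which equals the number of Jordan blocks for λ):
  λ = -3: algebraic multiplicity = 1, geometric multiplicity = 1
  λ = 3: algebraic multiplicity = 3, geometric multiplicity = 1

Determining the block sizes for each eigenvalue:
  λ = -3: one block (gm = 1), so the single block has size am = 1 → block sizes [1]
  λ = 3: one block (gm = 1), so the single block has size am = 3 → block sizes [3]

Assembling the blocks gives a Jordan form
J =
  [-3, 0, 0, 0]
  [ 0, 3, 1, 0]
  [ 0, 0, 3, 1]
  [ 0, 0, 0, 3]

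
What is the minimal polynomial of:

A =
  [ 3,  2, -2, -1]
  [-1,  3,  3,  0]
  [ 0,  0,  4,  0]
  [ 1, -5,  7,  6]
x^3 - 12*x^2 + 48*x - 64

The characteristic polynomial is χ_A(x) = (x - 4)^4, so the eigenvalues are known. The minimal polynomial is
  m_A(x) = Π_λ (x − λ)^{k_λ}
where k_λ is the size of the *largest* Jordan block for λ (equivalently, the smallest k with (A − λI)^k v = 0 for every generalised eigenvector v of λ).

  λ = 4: largest Jordan block has size 3, contributing (x − 4)^3

So m_A(x) = (x - 4)^3 = x^3 - 12*x^2 + 48*x - 64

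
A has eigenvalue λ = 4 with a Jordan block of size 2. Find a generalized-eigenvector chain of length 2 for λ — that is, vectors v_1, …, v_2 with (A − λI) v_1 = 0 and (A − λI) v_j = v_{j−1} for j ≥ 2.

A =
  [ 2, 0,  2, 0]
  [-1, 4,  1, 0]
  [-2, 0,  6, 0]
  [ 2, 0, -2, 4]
A Jordan chain for λ = 4 of length 2:
v_1 = (-2, -1, -2, 2)ᵀ
v_2 = (1, 0, 0, 0)ᵀ

Let N = A − (4)·I. We want v_2 with N^2 v_2 = 0 but N^1 v_2 ≠ 0; then v_{j-1} := N · v_j for j = 2, …, 2.

Pick v_2 = (1, 0, 0, 0)ᵀ.
Then v_1 = N · v_2 = (-2, -1, -2, 2)ᵀ.

Sanity check: (A − (4)·I) v_1 = (0, 0, 0, 0)ᵀ = 0. ✓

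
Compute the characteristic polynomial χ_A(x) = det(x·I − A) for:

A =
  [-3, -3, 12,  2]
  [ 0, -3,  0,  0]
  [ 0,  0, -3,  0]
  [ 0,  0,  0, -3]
x^4 + 12*x^3 + 54*x^2 + 108*x + 81

Expanding det(x·I − A) (e.g. by cofactor expansion or by noting that A is similar to its Jordan form J, which has the same characteristic polynomial as A) gives
  χ_A(x) = x^4 + 12*x^3 + 54*x^2 + 108*x + 81
which factors as (x + 3)^4. The eigenvalues (with algebraic multiplicities) are λ = -3 with multiplicity 4.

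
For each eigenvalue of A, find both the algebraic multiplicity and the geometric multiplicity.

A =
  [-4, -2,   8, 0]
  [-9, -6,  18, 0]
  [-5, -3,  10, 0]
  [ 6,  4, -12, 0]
λ = 0: alg = 4, geom = 2

Step 1 — factor the characteristic polynomial to read off the algebraic multiplicities:
  χ_A(x) = x^4

Step 2 — compute geometric multiplicities via the rank-nullity identity g(λ) = n − rank(A − λI):
  rank(A − (0)·I) = 2, so dim ker(A − (0)·I) = n − 2 = 2

Summary:
  λ = 0: algebraic multiplicity = 4, geometric multiplicity = 2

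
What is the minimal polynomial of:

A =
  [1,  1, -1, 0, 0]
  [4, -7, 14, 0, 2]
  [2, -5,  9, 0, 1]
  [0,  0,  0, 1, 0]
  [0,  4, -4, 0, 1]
x^3 - 3*x^2 + 3*x - 1

The characteristic polynomial is χ_A(x) = (x - 1)^5, so the eigenvalues are known. The minimal polynomial is
  m_A(x) = Π_λ (x − λ)^{k_λ}
where k_λ is the size of the *largest* Jordan block for λ (equivalently, the smallest k with (A − λI)^k v = 0 for every generalised eigenvector v of λ).

  λ = 1: largest Jordan block has size 3, contributing (x − 1)^3

So m_A(x) = (x - 1)^3 = x^3 - 3*x^2 + 3*x - 1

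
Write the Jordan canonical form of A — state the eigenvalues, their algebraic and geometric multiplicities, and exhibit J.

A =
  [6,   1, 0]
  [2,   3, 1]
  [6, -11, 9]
J_3(6)

The characteristic polynomial is
  det(x·I − A) = x^3 - 18*x^2 + 108*x - 216 = (x - 6)^3

Eigenvalues and multiplicities (the geometric multiplicity of λ is n − rank(A − λI), which equals the number of Jordan blocks for λ):
  λ = 6: algebraic multiplicity = 3, geometric multiplicity = 1

Determining the block sizes for each eigenvalue:
  λ = 6: one block (gm = 1), so the single block has size am = 3 → block sizes [3]

Assembling the blocks gives a Jordan form
J =
  [6, 1, 0]
  [0, 6, 1]
  [0, 0, 6]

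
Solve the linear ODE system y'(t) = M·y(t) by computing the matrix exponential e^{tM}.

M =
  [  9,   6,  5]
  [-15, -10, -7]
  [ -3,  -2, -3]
e^{tM} =
  [3*t*exp(-2*t) + 4 - 3*exp(-2*t), 2*t*exp(-2*t) + 2 - 2*exp(-2*t), t*exp(-2*t) + 2 - 2*exp(-2*t)]
  [-3*t*exp(-2*t) - 6 + 6*exp(-2*t), -2*t*exp(-2*t) - 3 + 4*exp(-2*t), -t*exp(-2*t) - 3 + 3*exp(-2*t)]
  [-3*t*exp(-2*t), -2*t*exp(-2*t), -t*exp(-2*t) + exp(-2*t)]

Strategy: write M = P · J · P⁻¹ where J is a Jordan canonical form, so e^{tM} = P · e^{tJ} · P⁻¹, and e^{tJ} can be computed block-by-block.

M has Jordan form
J =
  [-2,  1, 0]
  [ 0, -2, 0]
  [ 0,  0, 0]
(up to reordering of blocks).

Per-block formulas:
  For a 1×1 block at λ = 0: exp(t · [0]) = [e^(0t)].
  For a 2×2 Jordan block J_2(-2): exp(t · J_2(-2)) = e^(-2t)·(I + t·N), where N is the 2×2 nilpotent shift.

After assembling e^{tJ} and conjugating by P, we get:

e^{tM} =
  [3*t*exp(-2*t) + 4 - 3*exp(-2*t), 2*t*exp(-2*t) + 2 - 2*exp(-2*t), t*exp(-2*t) + 2 - 2*exp(-2*t)]
  [-3*t*exp(-2*t) - 6 + 6*exp(-2*t), -2*t*exp(-2*t) - 3 + 4*exp(-2*t), -t*exp(-2*t) - 3 + 3*exp(-2*t)]
  [-3*t*exp(-2*t), -2*t*exp(-2*t), -t*exp(-2*t) + exp(-2*t)]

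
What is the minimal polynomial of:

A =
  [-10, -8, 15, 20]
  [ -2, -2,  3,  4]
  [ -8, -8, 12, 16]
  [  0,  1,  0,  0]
x^3

The characteristic polynomial is χ_A(x) = x^4, so the eigenvalues are known. The minimal polynomial is
  m_A(x) = Π_λ (x − λ)^{k_λ}
where k_λ is the size of the *largest* Jordan block for λ (equivalently, the smallest k with (A − λI)^k v = 0 for every generalised eigenvector v of λ).

  λ = 0: largest Jordan block has size 3, contributing (x − 0)^3

So m_A(x) = x^3 = x^3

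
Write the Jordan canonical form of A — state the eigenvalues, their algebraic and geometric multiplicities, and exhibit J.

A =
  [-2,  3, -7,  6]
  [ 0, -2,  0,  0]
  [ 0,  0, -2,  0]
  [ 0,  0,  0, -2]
J_2(-2) ⊕ J_1(-2) ⊕ J_1(-2)

The characteristic polynomial is
  det(x·I − A) = x^4 + 8*x^3 + 24*x^2 + 32*x + 16 = (x + 2)^4

Eigenvalues and multiplicities (the geometric multiplicity of λ is n − rank(A − λI), which equals the number of Jordan blocks for λ):
  λ = -2: algebraic multiplicity = 4, geometric multiplicity = 3

Determining the block sizes for each eigenvalue:
  λ = -2: 3 blocks summing to 4 forces exactly one block of size 2 and the rest size 1 → block sizes [2, 1, 1]

Assembling the blocks gives a Jordan form
J =
  [-2,  1,  0,  0]
  [ 0, -2,  0,  0]
  [ 0,  0, -2,  0]
  [ 0,  0,  0, -2]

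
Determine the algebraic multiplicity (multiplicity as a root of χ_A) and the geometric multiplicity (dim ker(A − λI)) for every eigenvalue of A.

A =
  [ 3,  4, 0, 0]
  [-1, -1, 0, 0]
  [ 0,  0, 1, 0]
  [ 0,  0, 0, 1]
λ = 1: alg = 4, geom = 3

Step 1 — factor the characteristic polynomial to read off the algebraic multiplicities:
  χ_A(x) = (x - 1)^4

Step 2 — compute geometric multiplicities via the rank-nullity identity g(λ) = n − rank(A − λI):
  rank(A − (1)·I) = 1, so dim ker(A − (1)·I) = n − 1 = 3

Summary:
  λ = 1: algebraic multiplicity = 4, geometric multiplicity = 3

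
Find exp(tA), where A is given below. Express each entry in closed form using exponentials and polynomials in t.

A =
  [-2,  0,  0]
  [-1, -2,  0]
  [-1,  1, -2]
e^{tA} =
  [exp(-2*t), 0, 0]
  [-t*exp(-2*t), exp(-2*t), 0]
  [-t^2*exp(-2*t)/2 - t*exp(-2*t), t*exp(-2*t), exp(-2*t)]

Strategy: write A = P · J · P⁻¹ where J is a Jordan canonical form, so e^{tA} = P · e^{tJ} · P⁻¹, and e^{tJ} can be computed block-by-block.

A has Jordan form
J =
  [-2,  1,  0]
  [ 0, -2,  1]
  [ 0,  0, -2]
(up to reordering of blocks).

Per-block formulas:
  For a 3×3 Jordan block J_3(-2): exp(t · J_3(-2)) = e^(-2t)·(I + t·N + (t^2/2)·N^2), where N is the 3×3 nilpotent shift.

After assembling e^{tJ} and conjugating by P, we get:

e^{tA} =
  [exp(-2*t), 0, 0]
  [-t*exp(-2*t), exp(-2*t), 0]
  [-t^2*exp(-2*t)/2 - t*exp(-2*t), t*exp(-2*t), exp(-2*t)]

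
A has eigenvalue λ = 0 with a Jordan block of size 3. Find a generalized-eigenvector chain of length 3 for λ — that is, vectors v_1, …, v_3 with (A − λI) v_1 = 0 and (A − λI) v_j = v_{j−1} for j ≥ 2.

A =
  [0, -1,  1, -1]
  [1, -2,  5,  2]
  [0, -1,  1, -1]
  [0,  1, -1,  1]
A Jordan chain for λ = 0 of length 3:
v_1 = (-1, -2, -1, 1)ᵀ
v_2 = (0, 1, 0, 0)ᵀ
v_3 = (1, 0, 0, 0)ᵀ

Let N = A − (0)·I. We want v_3 with N^3 v_3 = 0 but N^2 v_3 ≠ 0; then v_{j-1} := N · v_j for j = 3, …, 2.

Pick v_3 = (1, 0, 0, 0)ᵀ.
Then v_2 = N · v_3 = (0, 1, 0, 0)ᵀ.
Then v_1 = N · v_2 = (-1, -2, -1, 1)ᵀ.

Sanity check: (A − (0)·I) v_1 = (0, 0, 0, 0)ᵀ = 0. ✓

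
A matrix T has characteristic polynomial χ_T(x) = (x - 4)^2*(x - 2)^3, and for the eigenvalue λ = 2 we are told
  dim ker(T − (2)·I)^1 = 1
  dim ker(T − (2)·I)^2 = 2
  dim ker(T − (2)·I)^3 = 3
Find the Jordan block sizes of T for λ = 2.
Block sizes for λ = 2: [3]

From the dimensions of kernels of powers, the number of Jordan blocks of size at least j is d_j − d_{j−1} where d_j = dim ker(N^j) (with d_0 = 0). Computing the differences gives [1, 1, 1].
The number of blocks of size exactly k is (#blocks of size ≥ k) − (#blocks of size ≥ k + 1), so the partition is: 1 block(s) of size 3.
In nonincreasing order the block sizes are [3].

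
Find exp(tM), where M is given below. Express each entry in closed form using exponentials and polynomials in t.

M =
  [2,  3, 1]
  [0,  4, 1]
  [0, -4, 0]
e^{tM} =
  [exp(2*t), t^2*exp(2*t) + 3*t*exp(2*t), t^2*exp(2*t)/2 + t*exp(2*t)]
  [0, 2*t*exp(2*t) + exp(2*t), t*exp(2*t)]
  [0, -4*t*exp(2*t), -2*t*exp(2*t) + exp(2*t)]

Strategy: write M = P · J · P⁻¹ where J is a Jordan canonical form, so e^{tM} = P · e^{tJ} · P⁻¹, and e^{tJ} can be computed block-by-block.

M has Jordan form
J =
  [2, 1, 0]
  [0, 2, 1]
  [0, 0, 2]
(up to reordering of blocks).

Per-block formulas:
  For a 3×3 Jordan block J_3(2): exp(t · J_3(2)) = e^(2t)·(I + t·N + (t^2/2)·N^2), where N is the 3×3 nilpotent shift.

After assembling e^{tJ} and conjugating by P, we get:

e^{tM} =
  [exp(2*t), t^2*exp(2*t) + 3*t*exp(2*t), t^2*exp(2*t)/2 + t*exp(2*t)]
  [0, 2*t*exp(2*t) + exp(2*t), t*exp(2*t)]
  [0, -4*t*exp(2*t), -2*t*exp(2*t) + exp(2*t)]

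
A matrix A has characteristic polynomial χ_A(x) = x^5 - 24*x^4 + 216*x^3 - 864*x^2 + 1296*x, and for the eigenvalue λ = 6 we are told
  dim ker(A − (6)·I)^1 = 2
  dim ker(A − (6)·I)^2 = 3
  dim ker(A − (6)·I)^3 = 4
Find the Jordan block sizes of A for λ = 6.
Block sizes for λ = 6: [3, 1]

From the dimensions of kernels of powers, the number of Jordan blocks of size at least j is d_j − d_{j−1} where d_j = dim ker(N^j) (with d_0 = 0). Computing the differences gives [2, 1, 1].
The number of blocks of size exactly k is (#blocks of size ≥ k) − (#blocks of size ≥ k + 1), so the partition is: 1 block(s) of size 1, 1 block(s) of size 3.
In nonincreasing order the block sizes are [3, 1].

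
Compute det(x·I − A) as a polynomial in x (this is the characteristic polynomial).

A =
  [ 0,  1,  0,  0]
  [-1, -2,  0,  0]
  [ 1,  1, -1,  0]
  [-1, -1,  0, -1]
x^4 + 4*x^3 + 6*x^2 + 4*x + 1

Expanding det(x·I − A) (e.g. by cofactor expansion or by noting that A is similar to its Jordan form J, which has the same characteristic polynomial as A) gives
  χ_A(x) = x^4 + 4*x^3 + 6*x^2 + 4*x + 1
which factors as (x + 1)^4. The eigenvalues (with algebraic multiplicities) are λ = -1 with multiplicity 4.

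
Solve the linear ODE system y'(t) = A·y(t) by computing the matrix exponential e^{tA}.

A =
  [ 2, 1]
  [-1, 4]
e^{tA} =
  [-t*exp(3*t) + exp(3*t), t*exp(3*t)]
  [-t*exp(3*t), t*exp(3*t) + exp(3*t)]

Strategy: write A = P · J · P⁻¹ where J is a Jordan canonical form, so e^{tA} = P · e^{tJ} · P⁻¹, and e^{tJ} can be computed block-by-block.

A has Jordan form
J =
  [3, 1]
  [0, 3]
(up to reordering of blocks).

Per-block formulas:
  For a 2×2 Jordan block J_2(3): exp(t · J_2(3)) = e^(3t)·(I + t·N), where N is the 2×2 nilpotent shift.

After assembling e^{tJ} and conjugating by P, we get:

e^{tA} =
  [-t*exp(3*t) + exp(3*t), t*exp(3*t)]
  [-t*exp(3*t), t*exp(3*t) + exp(3*t)]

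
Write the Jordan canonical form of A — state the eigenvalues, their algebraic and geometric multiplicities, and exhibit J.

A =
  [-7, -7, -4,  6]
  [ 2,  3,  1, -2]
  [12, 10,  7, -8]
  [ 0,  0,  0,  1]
J_3(1) ⊕ J_1(1)

The characteristic polynomial is
  det(x·I − A) = x^4 - 4*x^3 + 6*x^2 - 4*x + 1 = (x - 1)^4

Eigenvalues and multiplicities (the geometric multiplicity of λ is n − rank(A − λI), which equals the number of Jordan blocks for λ):
  λ = 1: algebraic multiplicity = 4, geometric multiplicity = 2

Determining the block sizes for each eigenvalue:
  λ = 1: with am = 4 and gm = 2, the partition is not yet determined (e.g. several partitions of 4 into 2 parts exist). Let N = A − (1)·I. Computing rank(N^1) = 2, rank(N^2) = 1, rank(N^3) = 0; the number of blocks of size ≥ j is rank(N^{j−1}) − rank(N^j), giving [2, 1, 1]. So we have 1 block(s) of size 3, 1 block(s) of size 1 → block sizes [3, 1]

Assembling the blocks gives a Jordan form
J =
  [1, 1, 0, 0]
  [0, 1, 1, 0]
  [0, 0, 1, 0]
  [0, 0, 0, 1]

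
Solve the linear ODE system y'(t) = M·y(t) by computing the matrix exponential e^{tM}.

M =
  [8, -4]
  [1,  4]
e^{tM} =
  [2*t*exp(6*t) + exp(6*t), -4*t*exp(6*t)]
  [t*exp(6*t), -2*t*exp(6*t) + exp(6*t)]

Strategy: write M = P · J · P⁻¹ where J is a Jordan canonical form, so e^{tM} = P · e^{tJ} · P⁻¹, and e^{tJ} can be computed block-by-block.

M has Jordan form
J =
  [6, 1]
  [0, 6]
(up to reordering of blocks).

Per-block formulas:
  For a 2×2 Jordan block J_2(6): exp(t · J_2(6)) = e^(6t)·(I + t·N), where N is the 2×2 nilpotent shift.

After assembling e^{tJ} and conjugating by P, we get:

e^{tM} =
  [2*t*exp(6*t) + exp(6*t), -4*t*exp(6*t)]
  [t*exp(6*t), -2*t*exp(6*t) + exp(6*t)]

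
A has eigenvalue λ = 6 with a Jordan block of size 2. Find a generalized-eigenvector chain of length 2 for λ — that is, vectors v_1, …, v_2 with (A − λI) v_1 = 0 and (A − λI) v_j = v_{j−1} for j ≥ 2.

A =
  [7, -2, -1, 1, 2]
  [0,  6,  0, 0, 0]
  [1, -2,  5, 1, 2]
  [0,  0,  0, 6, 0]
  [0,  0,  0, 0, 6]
A Jordan chain for λ = 6 of length 2:
v_1 = (1, 0, 1, 0, 0)ᵀ
v_2 = (1, 0, 0, 0, 0)ᵀ

Let N = A − (6)·I. We want v_2 with N^2 v_2 = 0 but N^1 v_2 ≠ 0; then v_{j-1} := N · v_j for j = 2, …, 2.

Pick v_2 = (1, 0, 0, 0, 0)ᵀ.
Then v_1 = N · v_2 = (1, 0, 1, 0, 0)ᵀ.

Sanity check: (A − (6)·I) v_1 = (0, 0, 0, 0, 0)ᵀ = 0. ✓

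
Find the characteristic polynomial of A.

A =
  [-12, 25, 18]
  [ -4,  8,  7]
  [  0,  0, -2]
x^3 + 6*x^2 + 12*x + 8

Expanding det(x·I − A) (e.g. by cofactor expansion or by noting that A is similar to its Jordan form J, which has the same characteristic polynomial as A) gives
  χ_A(x) = x^3 + 6*x^2 + 12*x + 8
which factors as (x + 2)^3. The eigenvalues (with algebraic multiplicities) are λ = -2 with multiplicity 3.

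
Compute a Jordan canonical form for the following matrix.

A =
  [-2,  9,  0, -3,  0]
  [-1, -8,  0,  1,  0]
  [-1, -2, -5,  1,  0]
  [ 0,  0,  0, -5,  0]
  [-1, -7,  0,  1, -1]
J_3(-5) ⊕ J_1(-5) ⊕ J_1(-1)

The characteristic polynomial is
  det(x·I − A) = x^5 + 21*x^4 + 170*x^3 + 650*x^2 + 1125*x + 625 = (x + 1)*(x + 5)^4

Eigenvalues and multiplicities (the geometric multiplicity of λ is n − rank(A − λI), which equals the number of Jordan blocks for λ):
  λ = -5: algebraic multiplicity = 4, geometric multiplicity = 2
  λ = -1: algebraic multiplicity = 1, geometric multiplicity = 1

Determining the block sizes for each eigenvalue:
  λ = -5: with am = 4 and gm = 2, the partition is not yet determined (e.g. several partitions of 4 into 2 parts exist). Let N = A − (-5)·I. Computing rank(N^1) = 3, rank(N^2) = 2, rank(N^3) = 1; the number of blocks of size ≥ j is rank(N^{j−1}) − rank(N^j), giving [2, 1, 1]. So we have 1 block(s) of size 3, 1 block(s) of size 1 → block sizes [3, 1]
  λ = -1: one block (gm = 1), so the single block has size am = 1 → block sizes [1]

Assembling the blocks gives a Jordan form
J =
  [-5,  1,  0,  0,  0]
  [ 0, -5,  1,  0,  0]
  [ 0,  0, -5,  0,  0]
  [ 0,  0,  0, -5,  0]
  [ 0,  0,  0,  0, -1]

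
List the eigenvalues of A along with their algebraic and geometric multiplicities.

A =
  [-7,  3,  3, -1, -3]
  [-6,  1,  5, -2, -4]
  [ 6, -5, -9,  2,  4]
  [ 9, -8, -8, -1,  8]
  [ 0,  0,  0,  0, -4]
λ = -4: alg = 5, geom = 2

Step 1 — factor the characteristic polynomial to read off the algebraic multiplicities:
  χ_A(x) = (x + 4)^5

Step 2 — compute geometric multiplicities via the rank-nullity identity g(λ) = n − rank(A − λI):
  rank(A − (-4)·I) = 3, so dim ker(A − (-4)·I) = n − 3 = 2

Summary:
  λ = -4: algebraic multiplicity = 5, geometric multiplicity = 2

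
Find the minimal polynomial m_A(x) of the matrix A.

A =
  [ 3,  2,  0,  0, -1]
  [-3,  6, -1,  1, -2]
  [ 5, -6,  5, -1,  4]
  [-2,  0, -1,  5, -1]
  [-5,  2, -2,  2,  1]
x^2 - 8*x + 16

The characteristic polynomial is χ_A(x) = (x - 4)^5, so the eigenvalues are known. The minimal polynomial is
  m_A(x) = Π_λ (x − λ)^{k_λ}
where k_λ is the size of the *largest* Jordan block for λ (equivalently, the smallest k with (A − λI)^k v = 0 for every generalised eigenvector v of λ).

  λ = 4: largest Jordan block has size 2, contributing (x − 4)^2

So m_A(x) = (x - 4)^2 = x^2 - 8*x + 16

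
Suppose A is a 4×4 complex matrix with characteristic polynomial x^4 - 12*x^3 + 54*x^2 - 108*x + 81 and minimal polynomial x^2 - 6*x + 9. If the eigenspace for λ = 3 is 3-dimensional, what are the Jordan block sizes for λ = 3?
Block sizes for λ = 3: [2, 1, 1]

Step 1 — from the characteristic polynomial, algebraic multiplicity of λ = 3 is 4. From dim ker(A − (3)·I) = 3, there are exactly 3 Jordan blocks for λ = 3.
Step 2 — from the minimal polynomial, the factor (x − 3)^2 tells us the largest block for λ = 3 has size 2.
Step 3 — with total size 4, 3 blocks, and largest block 2, the block sizes (in nonincreasing order) are [2, 1, 1].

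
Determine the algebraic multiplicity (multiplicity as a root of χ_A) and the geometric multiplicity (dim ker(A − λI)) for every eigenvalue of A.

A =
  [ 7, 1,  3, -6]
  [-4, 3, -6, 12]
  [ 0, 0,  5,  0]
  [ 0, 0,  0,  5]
λ = 5: alg = 4, geom = 3

Step 1 — factor the characteristic polynomial to read off the algebraic multiplicities:
  χ_A(x) = (x - 5)^4

Step 2 — compute geometric multiplicities via the rank-nullity identity g(λ) = n − rank(A − λI):
  rank(A − (5)·I) = 1, so dim ker(A − (5)·I) = n − 1 = 3

Summary:
  λ = 5: algebraic multiplicity = 4, geometric multiplicity = 3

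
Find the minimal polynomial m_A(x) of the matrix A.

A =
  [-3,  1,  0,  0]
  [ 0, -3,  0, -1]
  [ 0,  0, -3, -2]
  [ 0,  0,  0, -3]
x^3 + 9*x^2 + 27*x + 27

The characteristic polynomial is χ_A(x) = (x + 3)^4, so the eigenvalues are known. The minimal polynomial is
  m_A(x) = Π_λ (x − λ)^{k_λ}
where k_λ is the size of the *largest* Jordan block for λ (equivalently, the smallest k with (A − λI)^k v = 0 for every generalised eigenvector v of λ).

  λ = -3: largest Jordan block has size 3, contributing (x + 3)^3

So m_A(x) = (x + 3)^3 = x^3 + 9*x^2 + 27*x + 27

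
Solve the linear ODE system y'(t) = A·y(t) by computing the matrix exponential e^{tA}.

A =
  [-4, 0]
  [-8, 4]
e^{tA} =
  [exp(-4*t), 0]
  [-exp(4*t) + exp(-4*t), exp(4*t)]

Strategy: write A = P · J · P⁻¹ where J is a Jordan canonical form, so e^{tA} = P · e^{tJ} · P⁻¹, and e^{tJ} can be computed block-by-block.

A has Jordan form
J =
  [-4, 0]
  [ 0, 4]
(up to reordering of blocks).

Per-block formulas:
  For a 1×1 block at λ = 4: exp(t · [4]) = [e^(4t)].
  For a 1×1 block at λ = -4: exp(t · [-4]) = [e^(-4t)].

After assembling e^{tJ} and conjugating by P, we get:

e^{tA} =
  [exp(-4*t), 0]
  [-exp(4*t) + exp(-4*t), exp(4*t)]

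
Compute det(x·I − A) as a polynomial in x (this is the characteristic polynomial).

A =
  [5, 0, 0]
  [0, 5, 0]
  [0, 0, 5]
x^3 - 15*x^2 + 75*x - 125

Expanding det(x·I − A) (e.g. by cofactor expansion or by noting that A is similar to its Jordan form J, which has the same characteristic polynomial as A) gives
  χ_A(x) = x^3 - 15*x^2 + 75*x - 125
which factors as (x - 5)^3. The eigenvalues (with algebraic multiplicities) are λ = 5 with multiplicity 3.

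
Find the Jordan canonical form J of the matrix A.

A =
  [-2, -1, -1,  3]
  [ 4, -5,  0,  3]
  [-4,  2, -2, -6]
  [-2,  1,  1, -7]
J_3(-4) ⊕ J_1(-4)

The characteristic polynomial is
  det(x·I − A) = x^4 + 16*x^3 + 96*x^2 + 256*x + 256 = (x + 4)^4

Eigenvalues and multiplicities (the geometric multiplicity of λ is n − rank(A − λI), which equals the number of Jordan blocks for λ):
  λ = -4: algebraic multiplicity = 4, geometric multiplicity = 2

Determining the block sizes for each eigenvalue:
  λ = -4: with am = 4 and gm = 2, the partition is not yet determined (e.g. several partitions of 4 into 2 parts exist). Let N = A − (-4)·I. Computing rank(N^1) = 2, rank(N^2) = 1, rank(N^3) = 0; the number of blocks of size ≥ j is rank(N^{j−1}) − rank(N^j), giving [2, 1, 1]. So we have 1 block(s) of size 3, 1 block(s) of size 1 → block sizes [3, 1]

Assembling the blocks gives a Jordan form
J =
  [-4,  1,  0,  0]
  [ 0, -4,  1,  0]
  [ 0,  0, -4,  0]
  [ 0,  0,  0, -4]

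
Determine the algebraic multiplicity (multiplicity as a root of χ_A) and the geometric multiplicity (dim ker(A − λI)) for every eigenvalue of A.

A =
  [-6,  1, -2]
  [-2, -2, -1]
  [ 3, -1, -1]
λ = -3: alg = 3, geom = 1

Step 1 — factor the characteristic polynomial to read off the algebraic multiplicities:
  χ_A(x) = (x + 3)^3

Step 2 — compute geometric multiplicities via the rank-nullity identity g(λ) = n − rank(A − λI):
  rank(A − (-3)·I) = 2, so dim ker(A − (-3)·I) = n − 2 = 1

Summary:
  λ = -3: algebraic multiplicity = 3, geometric multiplicity = 1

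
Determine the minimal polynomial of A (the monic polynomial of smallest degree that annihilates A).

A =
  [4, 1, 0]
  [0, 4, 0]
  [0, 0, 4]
x^2 - 8*x + 16

The characteristic polynomial is χ_A(x) = (x - 4)^3, so the eigenvalues are known. The minimal polynomial is
  m_A(x) = Π_λ (x − λ)^{k_λ}
where k_λ is the size of the *largest* Jordan block for λ (equivalently, the smallest k with (A − λI)^k v = 0 for every generalised eigenvector v of λ).

  λ = 4: largest Jordan block has size 2, contributing (x − 4)^2

So m_A(x) = (x - 4)^2 = x^2 - 8*x + 16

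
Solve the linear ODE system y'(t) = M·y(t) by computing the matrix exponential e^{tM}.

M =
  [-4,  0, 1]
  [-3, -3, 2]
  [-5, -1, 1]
e^{tM} =
  [-t^2*exp(-2*t)/2 - 2*t*exp(-2*t) + exp(-2*t), -t^2*exp(-2*t)/2, t^2*exp(-2*t)/2 + t*exp(-2*t)]
  [-t^2*exp(-2*t)/2 - 3*t*exp(-2*t), -t^2*exp(-2*t)/2 - t*exp(-2*t) + exp(-2*t), t^2*exp(-2*t)/2 + 2*t*exp(-2*t)]
  [-t^2*exp(-2*t) - 5*t*exp(-2*t), -t^2*exp(-2*t) - t*exp(-2*t), t^2*exp(-2*t) + 3*t*exp(-2*t) + exp(-2*t)]

Strategy: write M = P · J · P⁻¹ where J is a Jordan canonical form, so e^{tM} = P · e^{tJ} · P⁻¹, and e^{tJ} can be computed block-by-block.

M has Jordan form
J =
  [-2,  1,  0]
  [ 0, -2,  1]
  [ 0,  0, -2]
(up to reordering of blocks).

Per-block formulas:
  For a 3×3 Jordan block J_3(-2): exp(t · J_3(-2)) = e^(-2t)·(I + t·N + (t^2/2)·N^2), where N is the 3×3 nilpotent shift.

After assembling e^{tJ} and conjugating by P, we get:

e^{tM} =
  [-t^2*exp(-2*t)/2 - 2*t*exp(-2*t) + exp(-2*t), -t^2*exp(-2*t)/2, t^2*exp(-2*t)/2 + t*exp(-2*t)]
  [-t^2*exp(-2*t)/2 - 3*t*exp(-2*t), -t^2*exp(-2*t)/2 - t*exp(-2*t) + exp(-2*t), t^2*exp(-2*t)/2 + 2*t*exp(-2*t)]
  [-t^2*exp(-2*t) - 5*t*exp(-2*t), -t^2*exp(-2*t) - t*exp(-2*t), t^2*exp(-2*t) + 3*t*exp(-2*t) + exp(-2*t)]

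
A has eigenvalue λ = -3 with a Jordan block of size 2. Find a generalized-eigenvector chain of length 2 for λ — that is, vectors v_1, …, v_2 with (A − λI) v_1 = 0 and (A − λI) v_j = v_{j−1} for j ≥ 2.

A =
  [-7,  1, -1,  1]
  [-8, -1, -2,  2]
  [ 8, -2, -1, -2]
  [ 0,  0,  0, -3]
A Jordan chain for λ = -3 of length 2:
v_1 = (-4, -8, 8, 0)ᵀ
v_2 = (1, 0, 0, 0)ᵀ

Let N = A − (-3)·I. We want v_2 with N^2 v_2 = 0 but N^1 v_2 ≠ 0; then v_{j-1} := N · v_j for j = 2, …, 2.

Pick v_2 = (1, 0, 0, 0)ᵀ.
Then v_1 = N · v_2 = (-4, -8, 8, 0)ᵀ.

Sanity check: (A − (-3)·I) v_1 = (0, 0, 0, 0)ᵀ = 0. ✓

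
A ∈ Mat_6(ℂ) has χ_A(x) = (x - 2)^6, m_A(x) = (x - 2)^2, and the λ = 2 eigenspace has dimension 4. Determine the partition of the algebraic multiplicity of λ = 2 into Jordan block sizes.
Block sizes for λ = 2: [2, 2, 1, 1]

Step 1 — from the characteristic polynomial, algebraic multiplicity of λ = 2 is 6. From dim ker(A − (2)·I) = 4, there are exactly 4 Jordan blocks for λ = 2.
Step 2 — from the minimal polynomial, the factor (x − 2)^2 tells us the largest block for λ = 2 has size 2.
Step 3 — with total size 6, 4 blocks, and largest block 2, the block sizes (in nonincreasing order) are [2, 2, 1, 1].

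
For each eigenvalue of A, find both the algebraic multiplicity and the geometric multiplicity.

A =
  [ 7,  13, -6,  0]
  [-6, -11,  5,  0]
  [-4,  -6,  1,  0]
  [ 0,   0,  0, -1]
λ = -1: alg = 4, geom = 2

Step 1 — factor the characteristic polynomial to read off the algebraic multiplicities:
  χ_A(x) = (x + 1)^4

Step 2 — compute geometric multiplicities via the rank-nullity identity g(λ) = n − rank(A − λI):
  rank(A − (-1)·I) = 2, so dim ker(A − (-1)·I) = n − 2 = 2

Summary:
  λ = -1: algebraic multiplicity = 4, geometric multiplicity = 2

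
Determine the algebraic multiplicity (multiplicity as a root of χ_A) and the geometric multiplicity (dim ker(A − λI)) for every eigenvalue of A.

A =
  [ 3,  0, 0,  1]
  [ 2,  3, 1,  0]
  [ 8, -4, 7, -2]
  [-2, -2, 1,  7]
λ = 5: alg = 4, geom = 2

Step 1 — factor the characteristic polynomial to read off the algebraic multiplicities:
  χ_A(x) = (x - 5)^4

Step 2 — compute geometric multiplicities via the rank-nullity identity g(λ) = n − rank(A − λI):
  rank(A − (5)·I) = 2, so dim ker(A − (5)·I) = n − 2 = 2

Summary:
  λ = 5: algebraic multiplicity = 4, geometric multiplicity = 2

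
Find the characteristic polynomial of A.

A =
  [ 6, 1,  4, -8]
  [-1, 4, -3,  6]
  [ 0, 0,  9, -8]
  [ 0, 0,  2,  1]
x^4 - 20*x^3 + 150*x^2 - 500*x + 625

Expanding det(x·I − A) (e.g. by cofactor expansion or by noting that A is similar to its Jordan form J, which has the same characteristic polynomial as A) gives
  χ_A(x) = x^4 - 20*x^3 + 150*x^2 - 500*x + 625
which factors as (x - 5)^4. The eigenvalues (with algebraic multiplicities) are λ = 5 with multiplicity 4.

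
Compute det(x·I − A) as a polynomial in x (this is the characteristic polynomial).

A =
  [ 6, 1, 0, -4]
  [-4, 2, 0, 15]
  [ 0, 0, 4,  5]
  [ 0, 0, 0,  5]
x^4 - 17*x^3 + 108*x^2 - 304*x + 320

Expanding det(x·I − A) (e.g. by cofactor expansion or by noting that A is similar to its Jordan form J, which has the same characteristic polynomial as A) gives
  χ_A(x) = x^4 - 17*x^3 + 108*x^2 - 304*x + 320
which factors as (x - 5)*(x - 4)^3. The eigenvalues (with algebraic multiplicities) are λ = 4 with multiplicity 3, λ = 5 with multiplicity 1.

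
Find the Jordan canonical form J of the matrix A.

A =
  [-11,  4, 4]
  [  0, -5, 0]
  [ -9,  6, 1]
J_2(-5) ⊕ J_1(-5)

The characteristic polynomial is
  det(x·I − A) = x^3 + 15*x^2 + 75*x + 125 = (x + 5)^3

Eigenvalues and multiplicities (the geometric multiplicity of λ is n − rank(A − λI), which equals the number of Jordan blocks for λ):
  λ = -5: algebraic multiplicity = 3, geometric multiplicity = 2

Determining the block sizes for each eigenvalue:
  λ = -5: 2 blocks summing to 3 forces exactly one block of size 2 and the rest size 1 → block sizes [2, 1]

Assembling the blocks gives a Jordan form
J =
  [-5,  1,  0]
  [ 0, -5,  0]
  [ 0,  0, -5]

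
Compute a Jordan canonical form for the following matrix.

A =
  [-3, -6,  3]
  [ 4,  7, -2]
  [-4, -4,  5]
J_2(3) ⊕ J_1(3)

The characteristic polynomial is
  det(x·I − A) = x^3 - 9*x^2 + 27*x - 27 = (x - 3)^3

Eigenvalues and multiplicities (the geometric multiplicity of λ is n − rank(A − λI), which equals the number of Jordan blocks for λ):
  λ = 3: algebraic multiplicity = 3, geometric multiplicity = 2

Determining the block sizes for each eigenvalue:
  λ = 3: 2 blocks summing to 3 forces exactly one block of size 2 and the rest size 1 → block sizes [2, 1]

Assembling the blocks gives a Jordan form
J =
  [3, 1, 0]
  [0, 3, 0]
  [0, 0, 3]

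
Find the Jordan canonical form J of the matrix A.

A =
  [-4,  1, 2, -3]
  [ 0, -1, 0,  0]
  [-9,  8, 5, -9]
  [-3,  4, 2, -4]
J_3(-1) ⊕ J_1(-1)

The characteristic polynomial is
  det(x·I − A) = x^4 + 4*x^3 + 6*x^2 + 4*x + 1 = (x + 1)^4

Eigenvalues and multiplicities (the geometric multiplicity of λ is n − rank(A − λI), which equals the number of Jordan blocks for λ):
  λ = -1: algebraic multiplicity = 4, geometric multiplicity = 2

Determining the block sizes for each eigenvalue:
  λ = -1: with am = 4 and gm = 2, the partition is not yet determined (e.g. several partitions of 4 into 2 parts exist). Let N = A − (-1)·I. Computing rank(N^1) = 2, rank(N^2) = 1, rank(N^3) = 0; the number of blocks of size ≥ j is rank(N^{j−1}) − rank(N^j), giving [2, 1, 1]. So we have 1 block(s) of size 3, 1 block(s) of size 1 → block sizes [3, 1]

Assembling the blocks gives a Jordan form
J =
  [-1,  1,  0,  0]
  [ 0, -1,  1,  0]
  [ 0,  0, -1,  0]
  [ 0,  0,  0, -1]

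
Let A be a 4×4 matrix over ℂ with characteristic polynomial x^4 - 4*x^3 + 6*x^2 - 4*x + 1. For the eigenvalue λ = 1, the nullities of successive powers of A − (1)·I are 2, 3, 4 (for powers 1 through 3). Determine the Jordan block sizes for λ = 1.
Block sizes for λ = 1: [3, 1]

From the dimensions of kernels of powers, the number of Jordan blocks of size at least j is d_j − d_{j−1} where d_j = dim ker(N^j) (with d_0 = 0). Computing the differences gives [2, 1, 1].
The number of blocks of size exactly k is (#blocks of size ≥ k) − (#blocks of size ≥ k + 1), so the partition is: 1 block(s) of size 1, 1 block(s) of size 3.
In nonincreasing order the block sizes are [3, 1].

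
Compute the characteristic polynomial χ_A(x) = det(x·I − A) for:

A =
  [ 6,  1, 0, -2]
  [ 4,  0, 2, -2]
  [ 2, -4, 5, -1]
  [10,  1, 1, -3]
x^4 - 8*x^3 + 24*x^2 - 32*x + 16

Expanding det(x·I − A) (e.g. by cofactor expansion or by noting that A is similar to its Jordan form J, which has the same characteristic polynomial as A) gives
  χ_A(x) = x^4 - 8*x^3 + 24*x^2 - 32*x + 16
which factors as (x - 2)^4. The eigenvalues (with algebraic multiplicities) are λ = 2 with multiplicity 4.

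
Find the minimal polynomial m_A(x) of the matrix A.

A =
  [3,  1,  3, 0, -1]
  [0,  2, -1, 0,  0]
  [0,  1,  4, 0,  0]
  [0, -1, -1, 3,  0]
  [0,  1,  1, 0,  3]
x^3 - 9*x^2 + 27*x - 27

The characteristic polynomial is χ_A(x) = (x - 3)^5, so the eigenvalues are known. The minimal polynomial is
  m_A(x) = Π_λ (x − λ)^{k_λ}
where k_λ is the size of the *largest* Jordan block for λ (equivalently, the smallest k with (A − λI)^k v = 0 for every generalised eigenvector v of λ).

  λ = 3: largest Jordan block has size 3, contributing (x − 3)^3

So m_A(x) = (x - 3)^3 = x^3 - 9*x^2 + 27*x - 27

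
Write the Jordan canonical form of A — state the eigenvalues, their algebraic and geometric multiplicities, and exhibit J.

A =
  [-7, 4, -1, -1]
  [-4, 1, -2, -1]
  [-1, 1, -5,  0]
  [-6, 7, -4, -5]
J_2(-4) ⊕ J_2(-4)

The characteristic polynomial is
  det(x·I − A) = x^4 + 16*x^3 + 96*x^2 + 256*x + 256 = (x + 4)^4

Eigenvalues and multiplicities (the geometric multiplicity of λ is n − rank(A − λI), which equals the number of Jordan blocks for λ):
  λ = -4: algebraic multiplicity = 4, geometric multiplicity = 2

Determining the block sizes for each eigenvalue:
  λ = -4: with am = 4 and gm = 2, the partition is not yet determined (e.g. several partitions of 4 into 2 parts exist). Let N = A − (-4)·I. Computing rank(N^1) = 2, rank(N^2) = 0; the number of blocks of size ≥ j is rank(N^{j−1}) − rank(N^j), giving [2, 2]. So we have 2 block(s) of size 2 → block sizes [2, 2]

Assembling the blocks gives a Jordan form
J =
  [-4,  1,  0,  0]
  [ 0, -4,  0,  0]
  [ 0,  0, -4,  1]
  [ 0,  0,  0, -4]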